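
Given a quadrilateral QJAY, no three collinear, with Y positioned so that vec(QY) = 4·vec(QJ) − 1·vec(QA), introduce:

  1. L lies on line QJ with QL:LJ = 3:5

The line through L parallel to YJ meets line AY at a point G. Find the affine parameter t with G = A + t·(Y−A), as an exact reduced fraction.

t = 21/16

Set Q = (0, 0), J = (1, 0), A = (0, 1), Y = (4, -1); any affine frame gives the same invariant.
1. L lies on line QJ with QL:LJ = 3:5 ⇒ L = (3/8, 0)
through L parallel to YJ: direction (-3, 1); meets AY at G = (21/4, -13/8)
G = A + t·(Y−A) with t = 21/16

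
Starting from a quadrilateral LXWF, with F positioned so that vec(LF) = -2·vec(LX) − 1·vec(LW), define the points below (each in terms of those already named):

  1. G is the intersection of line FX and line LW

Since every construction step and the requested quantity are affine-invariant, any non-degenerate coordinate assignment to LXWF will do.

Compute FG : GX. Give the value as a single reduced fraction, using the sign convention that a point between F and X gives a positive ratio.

Assign L = (0, 0), X = (1, 0), W = (0, 1), F = (-2, -1) — the answer is frame-independent, so this choice is without loss of generality.
1. G is the intersection of line FX and line LW ⇒ G = (0, -1/3)
G = F + t·(X−F) with t = 2/3, so FG:GX = t:(1−t) = 2/3:1/3

FG:GX = 2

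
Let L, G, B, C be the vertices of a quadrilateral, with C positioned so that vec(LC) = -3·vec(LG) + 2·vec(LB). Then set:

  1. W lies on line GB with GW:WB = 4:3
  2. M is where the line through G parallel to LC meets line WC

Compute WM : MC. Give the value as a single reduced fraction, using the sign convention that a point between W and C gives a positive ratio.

WM:MC = 2/7

Assign L = (0, 0), G = (1, 0), B = (0, 1), C = (-3, 2) — the answer is frame-independent, so this choice is without loss of generality.
1. W lies on line GB with GW:WB = 4:3 ⇒ W = (3/7, 4/7)
2. M is where the line through G parallel to LC meets line WC ⇒ M = (-1/3, 8/9)
M = W + t·(C−W) with t = 2/9, so WM:MC = t:(1−t) = 2/9:7/9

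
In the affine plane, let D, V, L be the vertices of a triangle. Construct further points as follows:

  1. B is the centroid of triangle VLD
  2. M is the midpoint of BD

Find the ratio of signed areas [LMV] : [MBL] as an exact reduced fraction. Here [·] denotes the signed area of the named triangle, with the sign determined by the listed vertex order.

Work in coordinates with D = (0, 0), V = (1, 0), L = (0, 1).
1. B is the centroid of triangle VLD ⇒ B = (1/3, 1/3)
2. M is the midpoint of BD ⇒ M = (1/6, 1/6)
2·[LMV] = 2/3, 2·[MBL] = 1/6
[LMV]:[MBL] = 2/3:1/6 = 4

[LMV]:[MBL] = 4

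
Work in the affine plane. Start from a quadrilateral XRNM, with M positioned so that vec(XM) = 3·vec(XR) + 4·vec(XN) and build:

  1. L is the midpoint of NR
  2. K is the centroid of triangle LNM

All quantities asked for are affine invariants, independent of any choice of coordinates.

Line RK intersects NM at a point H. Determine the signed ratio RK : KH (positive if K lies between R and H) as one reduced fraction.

RK:KH = 5

Work in coordinates with X = (0, 0), R = (1, 0), N = (0, 1), M = (3, 4).
1. L is the midpoint of NR ⇒ L = (1/2, 1/2)
2. K is the centroid of triangle LNM ⇒ K = (7/6, 11/6)
line RK meets NM at H = (6/5, 11/5)
K = R + t·(H−R) with t = 5/6, so RK:KH = 5/6:1/6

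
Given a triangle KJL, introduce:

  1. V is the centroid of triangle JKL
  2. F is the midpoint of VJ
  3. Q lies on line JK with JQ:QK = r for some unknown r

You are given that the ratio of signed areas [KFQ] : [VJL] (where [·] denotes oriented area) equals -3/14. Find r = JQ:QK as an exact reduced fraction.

Work in coordinates with K = (0, 0), J = (1, 0), L = (0, 1).
1. V is the centroid of triangle JKL ⇒ V = (1/3, 1/3)
2. F is the midpoint of VJ ⇒ F = (2/3, 1/6)
3. With JQ:QK = r, write λ = r/(r+1) so Q = J + λ·(K−J); Q is affine-linear in λ
Every point depending on Q is an affine combination of Q and λ-independent points, so each such coordinate is linear in λ; the λ² term in each signed area is a multiple of (K−J)×(K−J) = 0, so 2·[KFQ] and 2·[VJL] are each linear in λ. Evaluating at λ=0 and λ=1:
  2·[KFQ] = 1/6·λ − 1/6,   2·[VJL] = 1/3
So [KFQ]:[VJL] = (1/6·λ − 1/6) / (1/3). Setting this equal to -3/14:
  1/6·λ − 1/6 = -3/14·(1/3)  ⇒  λ = 4/7
Then r = λ/(1−λ) = (4/7)/(3/7) = 4/3. Check: with r = 4/3, Q = (3/7, 0) and [KFQ]:[VJL] = -3/14 as required.

r = 4/3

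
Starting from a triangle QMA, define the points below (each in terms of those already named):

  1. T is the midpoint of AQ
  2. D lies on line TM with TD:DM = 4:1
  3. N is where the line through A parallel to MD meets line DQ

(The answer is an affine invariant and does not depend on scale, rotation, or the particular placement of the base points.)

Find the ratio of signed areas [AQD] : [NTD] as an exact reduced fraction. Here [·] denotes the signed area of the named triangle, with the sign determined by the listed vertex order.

Choose coordinates Q = (0, 0), M = (1, 0), A = (0, 1).
1. T is the midpoint of AQ ⇒ T = (0, 1/2)
2. D lies on line TM with TD:DM = 4:1 ⇒ D = (4/5, 1/10)
3. N is where the line through A parallel to MD meets line DQ ⇒ N = (8/5, 1/5)
2·[AQD] = 4/5, 2·[NTD] = 2/5
[AQD]:[NTD] = 4/5:2/5 = 2

[AQD]:[NTD] = 2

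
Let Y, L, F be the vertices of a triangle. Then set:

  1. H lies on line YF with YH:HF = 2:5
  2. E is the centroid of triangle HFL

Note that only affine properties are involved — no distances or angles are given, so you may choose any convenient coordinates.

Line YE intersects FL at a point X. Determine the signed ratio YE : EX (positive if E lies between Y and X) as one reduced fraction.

YE:EX = 16/5

Set Y = (0, 0), L = (1, 0), F = (0, 1); any affine frame gives the same invariant.
1. H lies on line YF with YH:HF = 2:5 ⇒ H = (0, 2/7)
2. E is the centroid of triangle HFL ⇒ E = (1/3, 3/7)
line YE meets FL at X = (7/16, 9/16)
E = Y + t·(X−Y) with t = 16/21, so YE:EX = 16/21:5/21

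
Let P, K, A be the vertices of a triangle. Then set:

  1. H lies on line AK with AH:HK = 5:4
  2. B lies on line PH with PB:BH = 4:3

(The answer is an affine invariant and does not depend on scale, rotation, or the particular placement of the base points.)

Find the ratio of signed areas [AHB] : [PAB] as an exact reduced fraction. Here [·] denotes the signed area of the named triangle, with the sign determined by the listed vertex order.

Set P = (0, 0), K = (1, 0), A = (0, 1); any affine frame gives the same invariant.
1. H lies on line AK with AH:HK = 5:4 ⇒ H = (5/9, 4/9)
2. B lies on line PH with PB:BH = 4:3 ⇒ B = (20/63, 16/63)
2·[AHB] = -5/21, 2·[PAB] = -20/63
[AHB]:[PAB] = -5/21:-20/63 = 3/4

[AHB]:[PAB] = 3/4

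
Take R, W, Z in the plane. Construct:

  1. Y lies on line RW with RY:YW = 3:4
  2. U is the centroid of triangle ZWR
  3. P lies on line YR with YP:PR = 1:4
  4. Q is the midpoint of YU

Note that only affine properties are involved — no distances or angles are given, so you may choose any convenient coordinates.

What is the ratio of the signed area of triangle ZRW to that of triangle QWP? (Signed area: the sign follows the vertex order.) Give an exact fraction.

Choose coordinates R = (0, 0), W = (1, 0), Z = (0, 1).
1. Y lies on line RW with RY:YW = 3:4 ⇒ Y = (3/7, 0)
2. U is the centroid of triangle ZWR ⇒ U = (1/3, 1/3)
3. P lies on line YR with YP:PR = 1:4 ⇒ P = (12/35, 0)
4. Q is the midpoint of YU ⇒ Q = (8/21, 1/6)
2·[ZRW] = 1, 2·[QWP] = -23/210
[ZRW]:[QWP] = 1:-23/210 = -210/23

[ZRW]:[QWP] = -210/23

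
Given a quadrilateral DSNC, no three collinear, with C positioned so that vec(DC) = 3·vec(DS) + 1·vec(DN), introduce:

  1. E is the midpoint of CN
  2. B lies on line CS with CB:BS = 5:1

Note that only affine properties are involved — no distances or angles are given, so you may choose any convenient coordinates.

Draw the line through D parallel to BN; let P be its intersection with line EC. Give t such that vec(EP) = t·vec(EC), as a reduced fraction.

Work in coordinates with D = (0, 0), S = (1, 0), N = (0, 1), C = (3, 1).
1. E is the midpoint of CN ⇒ E = (3/2, 1)
2. B lies on line CS with CB:BS = 5:1 ⇒ B = (4/3, 1/6)
through D parallel to BN: direction (-4/3, 5/6); meets EC at P = (-8/5, 1)
P = E + t·(C−E) with t = -31/15

t = -31/15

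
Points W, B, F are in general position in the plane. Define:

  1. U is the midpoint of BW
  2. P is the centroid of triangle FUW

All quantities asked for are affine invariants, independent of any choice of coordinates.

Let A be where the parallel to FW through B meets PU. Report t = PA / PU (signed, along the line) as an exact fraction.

t = 5/2

Choose coordinates W = (0, 0), B = (1, 0), F = (0, 1).
1. U is the midpoint of BW ⇒ U = (1/2, 0)
2. P is the centroid of triangle FUW ⇒ P = (1/6, 1/3)
through B parallel to FW: direction (0, -1); meets PU at A = (1, -1/2)
A = P + t·(U−P) with t = 5/2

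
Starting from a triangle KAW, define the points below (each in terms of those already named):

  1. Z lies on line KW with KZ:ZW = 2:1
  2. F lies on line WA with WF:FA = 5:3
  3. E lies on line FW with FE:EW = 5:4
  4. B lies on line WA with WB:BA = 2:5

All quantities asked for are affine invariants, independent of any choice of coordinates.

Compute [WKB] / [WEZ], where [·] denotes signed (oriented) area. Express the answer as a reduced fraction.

[WKB]:[WEZ] = -108/35

Work in coordinates with K = (0, 0), A = (1, 0), W = (0, 1).
1. Z lies on line KW with KZ:ZW = 2:1 ⇒ Z = (0, 2/3)
2. F lies on line WA with WF:FA = 5:3 ⇒ F = (5/8, 3/8)
3. E lies on line FW with FE:EW = 5:4 ⇒ E = (5/18, 13/18)
4. B lies on line WA with WB:BA = 2:5 ⇒ B = (2/7, 5/7)
2·[WKB] = 2/7, 2·[WEZ] = -5/54
[WKB]:[WEZ] = 2/7:-5/54 = -108/35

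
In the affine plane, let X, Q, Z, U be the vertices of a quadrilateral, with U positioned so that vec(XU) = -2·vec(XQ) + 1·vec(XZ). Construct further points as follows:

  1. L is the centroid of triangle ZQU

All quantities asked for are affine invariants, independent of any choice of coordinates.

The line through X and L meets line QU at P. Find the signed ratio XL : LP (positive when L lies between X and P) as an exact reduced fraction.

Assign X = (0, 0), Q = (1, 0), Z = (0, 1), U = (-2, 1) — the answer is frame-independent, so this choice is without loss of generality.
1. L is the centroid of triangle ZQU ⇒ L = (-1/3, 2/3)
line XL meets QU at P = (-1/5, 2/5)
L = X + t·(P−X) with t = 5/3, so XL:LP = 5/3:-2/3

XL:LP = -5/2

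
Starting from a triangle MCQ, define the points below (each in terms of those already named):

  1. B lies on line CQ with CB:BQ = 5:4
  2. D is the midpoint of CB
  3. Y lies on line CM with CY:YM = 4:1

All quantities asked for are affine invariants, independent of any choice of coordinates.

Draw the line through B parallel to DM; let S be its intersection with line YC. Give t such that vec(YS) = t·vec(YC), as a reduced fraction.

t = -3/2

Assign M = (0, 0), C = (1, 0), Q = (0, 1) — the answer is frame-independent, so this choice is without loss of generality.
1. B lies on line CQ with CB:BQ = 5:4 ⇒ B = (4/9, 5/9)
2. D is the midpoint of CB ⇒ D = (13/18, 5/18)
3. Y lies on line CM with CY:YM = 4:1 ⇒ Y = (1/5, 0)
through B parallel to DM: direction (-13/18, -5/18); meets YC at S = (-1, 0)
S = Y + t·(C−Y) with t = -3/2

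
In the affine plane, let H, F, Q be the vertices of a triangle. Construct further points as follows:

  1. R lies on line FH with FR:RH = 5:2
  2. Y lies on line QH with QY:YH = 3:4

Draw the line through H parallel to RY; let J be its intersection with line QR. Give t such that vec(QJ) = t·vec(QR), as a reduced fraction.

t = 7/3

Assign H = (0, 0), F = (1, 0), Q = (0, 1) — the answer is frame-independent, so this choice is without loss of generality.
1. R lies on line FH with FR:RH = 5:2 ⇒ R = (2/7, 0)
2. Y lies on line QH with QY:YH = 3:4 ⇒ Y = (0, 4/7)
through H parallel to RY: direction (-2/7, 4/7); meets QR at J = (2/3, -4/3)
J = Q + t·(R−Q) with t = 7/3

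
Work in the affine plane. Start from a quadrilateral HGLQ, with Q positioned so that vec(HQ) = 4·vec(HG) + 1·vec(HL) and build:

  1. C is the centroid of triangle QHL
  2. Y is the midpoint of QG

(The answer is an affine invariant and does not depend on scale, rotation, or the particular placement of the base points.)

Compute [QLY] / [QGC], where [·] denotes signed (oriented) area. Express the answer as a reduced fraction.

[QLY]:[QGC] = -6/5

Work in coordinates with H = (0, 0), G = (1, 0), L = (0, 1), Q = (4, 1).
1. C is the centroid of triangle QHL ⇒ C = (4/3, 2/3)
2. Y is the midpoint of QG ⇒ Y = (5/2, 1/2)
2·[QLY] = 2, 2·[QGC] = -5/3
[QLY]:[QGC] = 2:-5/3 = -6/5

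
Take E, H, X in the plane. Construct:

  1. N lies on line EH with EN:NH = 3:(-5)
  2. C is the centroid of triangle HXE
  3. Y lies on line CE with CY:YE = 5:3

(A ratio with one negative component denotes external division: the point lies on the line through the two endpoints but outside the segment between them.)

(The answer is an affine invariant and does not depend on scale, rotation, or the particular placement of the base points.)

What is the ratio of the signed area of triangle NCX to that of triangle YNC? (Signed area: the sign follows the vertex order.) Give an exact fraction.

Set E = (0, 0), H = (1, 0), X = (0, 1); any affine frame gives the same invariant.
1. N lies on line EH with EN:NH = 3:(-5) ⇒ N = (-3/2, 0)
2. C is the centroid of triangle HXE ⇒ C = (1/3, 1/3)
3. Y lies on line CE with CY:YE = 5:3 ⇒ Y = (1/8, 1/8)
2·[NCX] = 4/3, 2·[YNC] = -5/16
[NCX]:[YNC] = 4/3:-5/16 = -64/15

[NCX]:[YNC] = -64/15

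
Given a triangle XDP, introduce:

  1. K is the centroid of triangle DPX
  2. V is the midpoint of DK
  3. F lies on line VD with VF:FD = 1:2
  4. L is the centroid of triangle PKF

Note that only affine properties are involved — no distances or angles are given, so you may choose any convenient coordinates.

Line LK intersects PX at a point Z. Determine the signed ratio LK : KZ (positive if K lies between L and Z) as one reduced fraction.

LK:KZ = 1/9

Choose coordinates X = (0, 0), D = (1, 0), P = (0, 1).
1. K is the centroid of triangle DPX ⇒ K = (1/3, 1/3)
2. V is the midpoint of DK ⇒ V = (2/3, 1/6)
3. F lies on line VD with VF:FD = 1:2 ⇒ F = (7/9, 1/9)
4. L is the centroid of triangle PKF ⇒ L = (10/27, 13/27)
line LK meets PX at Z = (0, -1)
K = L + t·(Z−L) with t = 1/10, so LK:KZ = 1/10:9/10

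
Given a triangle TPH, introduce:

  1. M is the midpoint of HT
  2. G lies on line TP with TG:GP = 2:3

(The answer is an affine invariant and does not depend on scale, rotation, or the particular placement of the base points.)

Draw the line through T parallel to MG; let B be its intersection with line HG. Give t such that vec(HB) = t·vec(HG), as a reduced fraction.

Assign T = (0, 0), P = (1, 0), H = (0, 1) — the answer is frame-independent, so this choice is without loss of generality.
1. M is the midpoint of HT ⇒ M = (0, 1/2)
2. G lies on line TP with TG:GP = 2:3 ⇒ G = (2/5, 0)
through T parallel to MG: direction (2/5, -1/2); meets HG at B = (4/5, -1)
B = H + t·(G−H) with t = 2

t = 2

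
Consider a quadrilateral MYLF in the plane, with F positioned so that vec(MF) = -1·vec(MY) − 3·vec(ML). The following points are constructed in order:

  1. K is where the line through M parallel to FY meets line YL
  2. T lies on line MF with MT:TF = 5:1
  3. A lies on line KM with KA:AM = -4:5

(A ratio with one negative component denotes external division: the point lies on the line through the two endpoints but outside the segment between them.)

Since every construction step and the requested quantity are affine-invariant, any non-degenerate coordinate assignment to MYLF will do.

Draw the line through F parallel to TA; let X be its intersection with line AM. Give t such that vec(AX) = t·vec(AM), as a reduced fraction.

t = -1/5

Set M = (0, 0), Y = (1, 0), L = (0, 1), F = (-1, -3); any affine frame gives the same invariant.
1. K is where the line through M parallel to FY meets line YL ⇒ K = (2/5, 3/5)
2. T lies on line MF with MT:TF = 5:1 ⇒ T = (-5/6, -5/2)
3. A lies on line KM with KA:AM = -4:5 ⇒ A = (2, 3)
through F parallel to TA: direction (17/6, 11/2); meets AM at X = (12/5, 18/5)
X = A + t·(M−A) with t = -1/5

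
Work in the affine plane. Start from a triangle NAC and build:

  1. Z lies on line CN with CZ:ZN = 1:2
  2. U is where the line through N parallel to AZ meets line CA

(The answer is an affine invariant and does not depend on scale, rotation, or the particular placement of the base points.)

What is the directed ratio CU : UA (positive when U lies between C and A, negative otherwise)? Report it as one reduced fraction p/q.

Assign N = (0, 0), A = (1, 0), C = (0, 1) — the answer is frame-independent, so this choice is without loss of generality.
1. Z lies on line CN with CZ:ZN = 1:2 ⇒ Z = (0, 2/3)
2. U is where the line through N parallel to AZ meets line CA ⇒ U = (3, -2)
U = C + t·(A−C) with t = 3, so CU:UA = t:(1−t) = 3:-2

CU:UA = -3/2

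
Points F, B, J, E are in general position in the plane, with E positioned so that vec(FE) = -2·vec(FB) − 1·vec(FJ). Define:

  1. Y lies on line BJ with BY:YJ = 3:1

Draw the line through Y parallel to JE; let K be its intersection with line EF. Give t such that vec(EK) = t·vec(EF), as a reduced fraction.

t = 1/2

Assign F = (0, 0), B = (1, 0), J = (0, 1), E = (-2, -1) — the answer is frame-independent, so this choice is without loss of generality.
1. Y lies on line BJ with BY:YJ = 3:1 ⇒ Y = (1/4, 3/4)
through Y parallel to JE: direction (-2, -2); meets EF at K = (-1, -1/2)
K = E + t·(F−E) with t = 1/2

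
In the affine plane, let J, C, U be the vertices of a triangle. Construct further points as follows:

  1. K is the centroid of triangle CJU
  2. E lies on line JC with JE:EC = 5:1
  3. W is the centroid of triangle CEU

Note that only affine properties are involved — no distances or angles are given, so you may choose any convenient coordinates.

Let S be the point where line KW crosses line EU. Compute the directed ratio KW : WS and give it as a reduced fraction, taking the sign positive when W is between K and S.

Choose coordinates J = (0, 0), C = (1, 0), U = (0, 1).
1. K is the centroid of triangle CJU ⇒ K = (1/3, 1/3)
2. E lies on line JC with JE:EC = 5:1 ⇒ E = (5/6, 0)
3. W is the centroid of triangle CEU ⇒ W = (11/18, 1/3)
line KW meets EU at S = (5/9, 1/3)
W = K + t·(S−K) with t = 5/4, so KW:WS = 5/4:-1/4

KW:WS = -5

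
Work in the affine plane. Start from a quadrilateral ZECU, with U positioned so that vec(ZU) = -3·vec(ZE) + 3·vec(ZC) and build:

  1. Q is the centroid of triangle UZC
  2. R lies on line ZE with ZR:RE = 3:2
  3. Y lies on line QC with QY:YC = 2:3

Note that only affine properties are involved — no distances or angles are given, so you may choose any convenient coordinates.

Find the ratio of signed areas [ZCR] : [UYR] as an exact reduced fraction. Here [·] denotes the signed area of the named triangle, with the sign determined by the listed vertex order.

Set Z = (0, 0), E = (1, 0), C = (0, 1), U = (-3, 3); any affine frame gives the same invariant.
1. Q is the centroid of triangle UZC ⇒ Q = (-1, 4/3)
2. R lies on line ZE with ZR:RE = 3:2 ⇒ R = (3/5, 0)
3. Y lies on line QC with QY:YC = 2:3 ⇒ Y = (-3/5, 6/5)
2·[ZCR] = -3/5, 2·[UYR] = -18/25
[ZCR]:[UYR] = -3/5:-18/25 = 5/6

[ZCR]:[UYR] = 5/6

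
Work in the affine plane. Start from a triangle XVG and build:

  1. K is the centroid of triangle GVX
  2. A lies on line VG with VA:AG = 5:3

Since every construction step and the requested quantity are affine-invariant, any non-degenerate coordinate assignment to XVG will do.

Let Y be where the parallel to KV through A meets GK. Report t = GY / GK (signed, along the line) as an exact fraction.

t = 3/8

Assign X = (0, 0), V = (1, 0), G = (0, 1) — the answer is frame-independent, so this choice is without loss of generality.
1. K is the centroid of triangle GVX ⇒ K = (1/3, 1/3)
2. A lies on line VG with VA:AG = 5:3 ⇒ A = (3/8, 5/8)
through A parallel to KV: direction (2/3, -1/3); meets GK at Y = (1/8, 3/4)
Y = G + t·(K−G) with t = 3/8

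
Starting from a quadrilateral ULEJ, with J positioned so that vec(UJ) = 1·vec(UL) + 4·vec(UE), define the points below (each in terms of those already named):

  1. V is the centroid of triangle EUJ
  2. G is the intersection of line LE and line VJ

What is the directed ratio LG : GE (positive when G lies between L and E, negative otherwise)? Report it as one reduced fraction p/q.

LG:GE = 8

Assign U = (0, 0), L = (1, 0), E = (0, 1), J = (1, 4) — the answer is frame-independent, so this choice is without loss of generality.
1. V is the centroid of triangle EUJ ⇒ V = (1/3, 5/3)
2. G is the intersection of line LE and line VJ ⇒ G = (1/9, 8/9)
G = L + t·(E−L) with t = 8/9, so LG:GE = t:(1−t) = 8/9:1/9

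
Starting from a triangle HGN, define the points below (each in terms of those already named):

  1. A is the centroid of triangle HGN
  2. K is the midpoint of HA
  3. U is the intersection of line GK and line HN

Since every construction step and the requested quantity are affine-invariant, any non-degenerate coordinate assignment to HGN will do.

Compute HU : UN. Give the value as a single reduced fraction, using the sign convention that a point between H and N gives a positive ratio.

Choose coordinates H = (0, 0), G = (1, 0), N = (0, 1).
1. A is the centroid of triangle HGN ⇒ A = (1/3, 1/3)
2. K is the midpoint of HA ⇒ K = (1/6, 1/6)
3. U is the intersection of line GK and line HN ⇒ U = (0, 1/5)
U = H + t·(N−H) with t = 1/5, so HU:UN = t:(1−t) = 1/5:4/5

HU:UN = 1/4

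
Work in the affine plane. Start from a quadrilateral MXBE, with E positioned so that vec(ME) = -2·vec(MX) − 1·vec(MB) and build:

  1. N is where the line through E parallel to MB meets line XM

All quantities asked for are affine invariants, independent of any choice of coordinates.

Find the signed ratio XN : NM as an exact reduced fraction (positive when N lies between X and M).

XN:NM = -3/2

Set M = (0, 0), X = (1, 0), B = (0, 1), E = (-2, -1); any affine frame gives the same invariant.
1. N is where the line through E parallel to MB meets line XM ⇒ N = (-2, 0)
N = X + t·(M−X) with t = 3, so XN:NM = t:(1−t) = 3:-2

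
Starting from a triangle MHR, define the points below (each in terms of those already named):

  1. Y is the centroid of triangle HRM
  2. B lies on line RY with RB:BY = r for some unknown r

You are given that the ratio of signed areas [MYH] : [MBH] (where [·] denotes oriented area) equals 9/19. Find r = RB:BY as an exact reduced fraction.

r = 4/5

Assign M = (0, 0), H = (1, 0), R = (0, 1) — the answer is frame-independent, so this choice is without loss of generality.
1. Y is the centroid of triangle HRM ⇒ Y = (1/3, 1/3)
2. With RB:BY = r, write λ = r/(r+1) so B = R + λ·(Y−R); B is affine-linear in λ
Every point depending on B is an affine combination of B and λ-independent points, so each such coordinate is linear in λ; the λ² term in each signed area is a multiple of (Y−R)×(Y−R) = 0, so 2·[MYH] and 2·[MBH] are each linear in λ. Evaluating at λ=0 and λ=1:
  2·[MYH] = -1/3,   2·[MBH] = 2/3·λ − 1
So [MYH]:[MBH] = (-1/3) / (2/3·λ − 1). Setting this equal to 9/19:
  -1/3 = 9/19·(2/3·λ − 1)  ⇒  λ = 4/9
Then r = λ/(1−λ) = (4/9)/(5/9) = 4/5. Check: with r = 4/5, B = (4/27, 19/27) and [MYH]:[MBH] = 9/19 as required.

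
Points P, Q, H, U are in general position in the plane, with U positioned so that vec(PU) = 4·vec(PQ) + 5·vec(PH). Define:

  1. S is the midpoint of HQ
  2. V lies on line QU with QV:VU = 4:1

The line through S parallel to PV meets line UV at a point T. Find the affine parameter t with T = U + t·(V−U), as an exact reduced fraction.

Assign P = (0, 0), Q = (1, 0), H = (0, 1), U = (4, 5) — the answer is frame-independent, so this choice is without loss of generality.
1. S is the midpoint of HQ ⇒ S = (1/2, 1/2)
2. V lies on line QU with QV:VU = 4:1 ⇒ V = (17/5, 4)
through S parallel to PV: direction (17/5, 4); meets UV at T = (161/50, 37/10)
T = U + t·(V−U) with t = 13/10

t = 13/10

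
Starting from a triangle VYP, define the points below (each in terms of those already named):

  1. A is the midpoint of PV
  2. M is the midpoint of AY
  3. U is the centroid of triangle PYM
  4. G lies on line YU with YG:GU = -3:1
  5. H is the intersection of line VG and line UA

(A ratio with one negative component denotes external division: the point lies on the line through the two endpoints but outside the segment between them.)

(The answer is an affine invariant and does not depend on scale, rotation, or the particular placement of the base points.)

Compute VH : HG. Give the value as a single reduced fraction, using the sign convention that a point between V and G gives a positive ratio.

VH:HG = 3

Set V = (0, 0), Y = (1, 0), P = (0, 1); any affine frame gives the same invariant.
1. A is the midpoint of PV ⇒ A = (0, 1/2)
2. M is the midpoint of AY ⇒ M = (1/2, 1/4)
3. U is the centroid of triangle PYM ⇒ U = (1/2, 5/12)
4. G lies on line YU with YG:GU = -3:1 ⇒ G = (1/4, 5/8)
5. H is the intersection of line VG and line UA ⇒ H = (3/16, 15/32)
H = V + t·(G−V) with t = 3/4, so VH:HG = t:(1−t) = 3/4:1/4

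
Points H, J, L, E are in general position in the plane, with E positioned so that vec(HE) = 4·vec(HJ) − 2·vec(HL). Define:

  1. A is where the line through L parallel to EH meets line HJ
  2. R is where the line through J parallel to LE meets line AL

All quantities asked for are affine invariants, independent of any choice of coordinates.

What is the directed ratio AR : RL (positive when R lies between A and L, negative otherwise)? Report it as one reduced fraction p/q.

Choose coordinates H = (0, 0), J = (1, 0), L = (0, 1), E = (4, -2).
1. A is where the line through L parallel to EH meets line HJ ⇒ A = (2, 0)
2. R is where the line through J parallel to LE meets line AL ⇒ R = (-1, 3/2)
R = A + t·(L−A) with t = 3/2, so AR:RL = t:(1−t) = 3/2:-1/2

AR:RL = -3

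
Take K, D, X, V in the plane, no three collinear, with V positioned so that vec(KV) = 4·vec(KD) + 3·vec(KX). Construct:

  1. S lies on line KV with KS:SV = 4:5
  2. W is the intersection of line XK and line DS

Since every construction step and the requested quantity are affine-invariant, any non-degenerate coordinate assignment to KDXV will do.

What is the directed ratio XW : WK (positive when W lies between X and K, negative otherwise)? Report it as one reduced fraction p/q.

Choose coordinates K = (0, 0), D = (1, 0), X = (0, 1), V = (4, 3).
1. S lies on line KV with KS:SV = 4:5 ⇒ S = (16/9, 4/3)
2. W is the intersection of line XK and line DS ⇒ W = (0, -12/7)
W = X + t·(K−X) with t = 19/7, so XW:WK = t:(1−t) = 19/7:-12/7

XW:WK = -19/12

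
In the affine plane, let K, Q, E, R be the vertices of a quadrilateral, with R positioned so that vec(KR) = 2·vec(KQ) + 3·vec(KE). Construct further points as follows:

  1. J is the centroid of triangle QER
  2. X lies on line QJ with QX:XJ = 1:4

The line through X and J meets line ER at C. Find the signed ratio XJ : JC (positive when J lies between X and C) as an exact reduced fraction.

Set K = (0, 0), Q = (1, 0), E = (0, 1), R = (2, 3); any affine frame gives the same invariant.
1. J is the centroid of triangle QER ⇒ J = (1, 4/3)
2. X lies on line QJ with QX:XJ = 1:4 ⇒ X = (1, 4/15)
line XJ meets ER at C = (1, 2)
J = X + t·(C−X) with t = 8/13, so XJ:JC = 8/13:5/13

XJ:JC = 8/5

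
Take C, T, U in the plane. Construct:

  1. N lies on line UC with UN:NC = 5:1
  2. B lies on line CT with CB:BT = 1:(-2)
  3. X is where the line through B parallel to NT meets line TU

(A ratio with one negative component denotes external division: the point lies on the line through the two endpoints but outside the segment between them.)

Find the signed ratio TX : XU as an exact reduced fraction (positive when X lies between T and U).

Set C = (0, 0), T = (1, 0), U = (0, 1); any affine frame gives the same invariant.
1. N lies on line UC with UN:NC = 5:1 ⇒ N = (0, 1/6)
2. B lies on line CT with CB:BT = 1:(-2) ⇒ B = (-1, 0)
3. X is where the line through B parallel to NT meets line TU ⇒ X = (7/5, -2/5)
X = T + t·(U−T) with t = -2/5, so TX:XU = t:(1−t) = -2/5:7/5

TX:XU = -2/7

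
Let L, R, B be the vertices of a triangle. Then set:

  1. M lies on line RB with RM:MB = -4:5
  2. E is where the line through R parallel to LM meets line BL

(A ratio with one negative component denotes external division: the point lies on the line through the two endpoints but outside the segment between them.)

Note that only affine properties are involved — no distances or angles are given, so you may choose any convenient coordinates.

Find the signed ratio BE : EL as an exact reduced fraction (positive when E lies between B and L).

Assign L = (0, 0), R = (1, 0), B = (0, 1) — the answer is frame-independent, so this choice is without loss of generality.
1. M lies on line RB with RM:MB = -4:5 ⇒ M = (5, -4)
2. E is where the line through R parallel to LM meets line BL ⇒ E = (0, 4/5)
E = B + t·(L−B) with t = 1/5, so BE:EL = t:(1−t) = 1/5:4/5

BE:EL = 1/4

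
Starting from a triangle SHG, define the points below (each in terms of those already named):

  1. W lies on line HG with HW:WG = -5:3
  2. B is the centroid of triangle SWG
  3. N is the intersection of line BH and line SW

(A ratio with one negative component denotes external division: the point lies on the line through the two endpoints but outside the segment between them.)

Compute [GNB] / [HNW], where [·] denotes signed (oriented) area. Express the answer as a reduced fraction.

[GNB]:[HNW] = -2/25

Set S = (0, 0), H = (1, 0), G = (0, 1); any affine frame gives the same invariant.
1. W lies on line HG with HW:WG = -5:3 ⇒ W = (-3/2, 5/2)
2. B is the centroid of triangle SWG ⇒ B = (-1/2, 7/6)
3. N is the intersection of line BH and line SW ⇒ N = (-7/8, 35/24)
2·[GNB] = 1/12, 2·[HNW] = -25/24
[GNB]:[HNW] = 1/12:-25/24 = -2/25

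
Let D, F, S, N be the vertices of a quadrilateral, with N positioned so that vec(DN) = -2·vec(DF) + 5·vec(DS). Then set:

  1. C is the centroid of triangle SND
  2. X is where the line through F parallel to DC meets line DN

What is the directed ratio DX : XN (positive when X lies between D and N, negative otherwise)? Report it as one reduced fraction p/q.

DX:XN = -3/4

Choose coordinates D = (0, 0), F = (1, 0), S = (0, 1), N = (-2, 5).
1. C is the centroid of triangle SND ⇒ C = (-2/3, 2)
2. X is where the line through F parallel to DC meets line DN ⇒ X = (6, -15)
X = D + t·(N−D) with t = -3, so DX:XN = t:(1−t) = -3:4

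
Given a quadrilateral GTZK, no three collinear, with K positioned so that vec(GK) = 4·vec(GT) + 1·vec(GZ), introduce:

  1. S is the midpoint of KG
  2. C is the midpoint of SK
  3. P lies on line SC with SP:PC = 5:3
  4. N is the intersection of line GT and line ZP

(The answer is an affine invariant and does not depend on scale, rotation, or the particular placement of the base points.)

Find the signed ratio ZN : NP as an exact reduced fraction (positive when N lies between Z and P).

ZN:NP = -32/21

Assign G = (0, 0), T = (1, 0), Z = (0, 1), K = (4, 1) — the answer is frame-independent, so this choice is without loss of generality.
1. S is the midpoint of KG ⇒ S = (2, 1/2)
2. C is the midpoint of SK ⇒ C = (3, 3/4)
3. P lies on line SC with SP:PC = 5:3 ⇒ P = (21/8, 21/32)
4. N is the intersection of line GT and line ZP ⇒ N = (84/11, 0)
N = Z + t·(P−Z) with t = 32/11, so ZN:NP = t:(1−t) = 32/11:-21/11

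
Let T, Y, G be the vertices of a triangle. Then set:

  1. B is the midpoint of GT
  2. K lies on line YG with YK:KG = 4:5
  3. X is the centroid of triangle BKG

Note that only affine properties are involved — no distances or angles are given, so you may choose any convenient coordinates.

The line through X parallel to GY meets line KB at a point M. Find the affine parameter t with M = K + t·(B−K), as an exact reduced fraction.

t = 1/3

Assign T = (0, 0), Y = (1, 0), G = (0, 1) — the answer is frame-independent, so this choice is without loss of generality.
1. B is the midpoint of GT ⇒ B = (0, 1/2)
2. K lies on line YG with YK:KG = 4:5 ⇒ K = (5/9, 4/9)
3. X is the centroid of triangle BKG ⇒ X = (5/27, 35/54)
through X parallel to GY: direction (1, -1); meets KB at M = (10/27, 25/54)
M = K + t·(B−K) with t = 1/3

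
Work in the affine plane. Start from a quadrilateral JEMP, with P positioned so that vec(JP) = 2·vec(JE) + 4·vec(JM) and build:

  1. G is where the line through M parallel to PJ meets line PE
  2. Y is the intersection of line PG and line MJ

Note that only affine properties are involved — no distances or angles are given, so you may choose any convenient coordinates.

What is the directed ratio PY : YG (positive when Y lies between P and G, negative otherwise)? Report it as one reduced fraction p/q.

PY:YG = -4/5

Assign J = (0, 0), E = (1, 0), M = (0, 1), P = (2, 4) — the answer is frame-independent, so this choice is without loss of generality.
1. G is where the line through M parallel to PJ meets line PE ⇒ G = (5/2, 6)
2. Y is the intersection of line PG and line MJ ⇒ Y = (0, -4)
Y = P + t·(G−P) with t = -4, so PY:YG = t:(1−t) = -4:5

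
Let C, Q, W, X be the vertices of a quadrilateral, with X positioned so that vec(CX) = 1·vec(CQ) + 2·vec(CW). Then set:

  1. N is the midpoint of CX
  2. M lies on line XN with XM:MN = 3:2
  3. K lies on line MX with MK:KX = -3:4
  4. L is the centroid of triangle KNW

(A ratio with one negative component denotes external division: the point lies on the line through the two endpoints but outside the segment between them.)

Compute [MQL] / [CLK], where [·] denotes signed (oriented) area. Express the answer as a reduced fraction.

Choose coordinates C = (0, 0), Q = (1, 0), W = (0, 1), X = (1, 2).
1. N is the midpoint of CX ⇒ N = (1/2, 1)
2. M lies on line XN with XM:MN = 3:2 ⇒ M = (7/10, 7/5)
3. K lies on line MX with MK:KX = -3:4 ⇒ K = (-1/5, -2/5)
4. L is the centroid of triangle KNW ⇒ L = (1/10, 8/15)
2·[MQL] = -11/10, 2·[CLK] = 1/15
[MQL]:[CLK] = -11/10:1/15 = -33/2

[MQL]:[CLK] = -33/2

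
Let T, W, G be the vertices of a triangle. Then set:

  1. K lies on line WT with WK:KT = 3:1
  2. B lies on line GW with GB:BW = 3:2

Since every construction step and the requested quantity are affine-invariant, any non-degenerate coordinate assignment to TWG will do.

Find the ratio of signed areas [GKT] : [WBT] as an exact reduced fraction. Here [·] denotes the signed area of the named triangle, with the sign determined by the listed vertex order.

[GKT]:[WBT] = -5/8

Assign T = (0, 0), W = (1, 0), G = (0, 1) — the answer is frame-independent, so this choice is without loss of generality.
1. K lies on line WT with WK:KT = 3:1 ⇒ K = (1/4, 0)
2. B lies on line GW with GB:BW = 3:2 ⇒ B = (3/5, 2/5)
2·[GKT] = -1/4, 2·[WBT] = 2/5
[GKT]:[WBT] = -1/4:2/5 = -5/8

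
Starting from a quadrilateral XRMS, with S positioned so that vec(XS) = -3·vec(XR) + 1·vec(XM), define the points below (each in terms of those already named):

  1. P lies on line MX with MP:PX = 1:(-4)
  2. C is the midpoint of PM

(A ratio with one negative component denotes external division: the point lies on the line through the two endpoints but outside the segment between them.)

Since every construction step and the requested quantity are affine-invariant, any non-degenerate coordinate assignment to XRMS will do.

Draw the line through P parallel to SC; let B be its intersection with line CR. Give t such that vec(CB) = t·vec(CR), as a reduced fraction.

t = -3/22

Set X = (0, 0), R = (1, 0), M = (0, 1), S = (-3, 1); any affine frame gives the same invariant.
1. P lies on line MX with MP:PX = 1:(-4) ⇒ P = (0, 4/3)
2. C is the midpoint of PM ⇒ C = (0, 7/6)
through P parallel to SC: direction (3, 1/6); meets CR at B = (-3/22, 175/132)
B = C + t·(R−C) with t = -3/22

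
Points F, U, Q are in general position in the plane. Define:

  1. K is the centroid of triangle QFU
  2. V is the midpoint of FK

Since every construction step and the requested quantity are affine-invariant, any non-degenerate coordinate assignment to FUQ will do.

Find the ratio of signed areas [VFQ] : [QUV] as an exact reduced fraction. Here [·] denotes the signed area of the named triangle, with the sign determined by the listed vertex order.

Choose coordinates F = (0, 0), U = (1, 0), Q = (0, 1).
1. K is the centroid of triangle QFU ⇒ K = (1/3, 1/3)
2. V is the midpoint of FK ⇒ V = (1/6, 1/6)
2·[VFQ] = -1/6, 2·[QUV] = -2/3
[VFQ]:[QUV] = -1/6:-2/3 = 1/4

[VFQ]:[QUV] = 1/4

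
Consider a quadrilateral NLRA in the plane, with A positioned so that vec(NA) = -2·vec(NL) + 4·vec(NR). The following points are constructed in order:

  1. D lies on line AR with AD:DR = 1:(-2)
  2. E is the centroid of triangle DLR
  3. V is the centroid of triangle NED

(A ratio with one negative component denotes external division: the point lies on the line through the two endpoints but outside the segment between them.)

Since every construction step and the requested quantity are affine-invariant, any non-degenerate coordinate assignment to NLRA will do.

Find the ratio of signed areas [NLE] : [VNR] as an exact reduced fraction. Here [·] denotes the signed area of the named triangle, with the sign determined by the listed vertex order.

[NLE]:[VNR] = 8/5

Work in coordinates with N = (0, 0), L = (1, 0), R = (0, 1), A = (-2, 4).
1. D lies on line AR with AD:DR = 1:(-2) ⇒ D = (-4, 7)
2. E is the centroid of triangle DLR ⇒ E = (-1, 8/3)
3. V is the centroid of triangle NED ⇒ V = (-5/3, 29/9)
2·[NLE] = 8/3, 2·[VNR] = 5/3
[NLE]:[VNR] = 8/3:5/3 = 8/5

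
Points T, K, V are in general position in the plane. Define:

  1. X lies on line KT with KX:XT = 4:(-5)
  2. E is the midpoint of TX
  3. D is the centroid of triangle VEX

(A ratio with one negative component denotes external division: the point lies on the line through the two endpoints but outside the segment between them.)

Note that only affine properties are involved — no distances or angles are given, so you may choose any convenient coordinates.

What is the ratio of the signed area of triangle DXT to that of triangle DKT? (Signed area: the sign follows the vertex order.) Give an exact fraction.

Assign T = (0, 0), K = (1, 0), V = (0, 1) — the answer is frame-independent, so this choice is without loss of generality.
1. X lies on line KT with KX:XT = 4:(-5) ⇒ X = (5, 0)
2. E is the midpoint of TX ⇒ E = (5/2, 0)
3. D is the centroid of triangle VEX ⇒ D = (5/2, 1/3)
2·[DXT] = -5/3, 2·[DKT] = -1/3
[DXT]:[DKT] = -5/3:-1/3 = 5

[DXT]:[DKT] = 5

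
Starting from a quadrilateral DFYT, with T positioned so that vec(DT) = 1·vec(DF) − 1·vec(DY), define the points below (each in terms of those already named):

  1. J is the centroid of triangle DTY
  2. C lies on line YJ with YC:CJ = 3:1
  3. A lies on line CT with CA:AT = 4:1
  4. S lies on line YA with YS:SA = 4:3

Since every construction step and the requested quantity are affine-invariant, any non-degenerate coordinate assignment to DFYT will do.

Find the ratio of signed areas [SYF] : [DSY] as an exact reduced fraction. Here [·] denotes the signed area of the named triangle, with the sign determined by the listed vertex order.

[SYF]:[DSY] = -18/17

Work in coordinates with D = (0, 0), F = (1, 0), Y = (0, 1), T = (1, -1).
1. J is the centroid of triangle DTY ⇒ J = (1/3, 0)
2. C lies on line YJ with YC:CJ = 3:1 ⇒ C = (1/4, 1/4)
3. A lies on line CT with CA:AT = 4:1 ⇒ A = (17/20, -3/4)
4. S lies on line YA with YS:SA = 4:3 ⇒ S = (17/35, 0)
2·[SYF] = -18/35, 2·[DSY] = 17/35
[SYF]:[DSY] = -18/35:17/35 = -18/17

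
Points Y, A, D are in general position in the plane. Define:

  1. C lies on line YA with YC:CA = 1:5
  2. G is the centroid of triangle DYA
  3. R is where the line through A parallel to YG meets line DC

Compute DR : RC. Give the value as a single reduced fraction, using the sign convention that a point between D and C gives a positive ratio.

DR:RC = -12/5

Choose coordinates Y = (0, 0), A = (1, 0), D = (0, 1).
1. C lies on line YA with YC:CA = 1:5 ⇒ C = (1/6, 0)
2. G is the centroid of triangle DYA ⇒ G = (1/3, 1/3)
3. R is where the line through A parallel to YG meets line DC ⇒ R = (2/7, -5/7)
R = D + t·(C−D) with t = 12/7, so DR:RC = t:(1−t) = 12/7:-5/7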